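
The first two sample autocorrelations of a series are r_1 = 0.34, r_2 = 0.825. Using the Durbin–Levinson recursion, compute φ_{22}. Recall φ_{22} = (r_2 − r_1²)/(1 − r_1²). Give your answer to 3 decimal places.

φ_{22} = (r_2 − r_1²) / (1 − r_1²)
r_1² = (0.34)² = 0.1156
Numerator = 0.825 − 0.1156 = 0.7094; denominator = 1 − 0.1156 = 0.8844
φ_{22} = 0.7094 / 0.8844 = 0.802

0.802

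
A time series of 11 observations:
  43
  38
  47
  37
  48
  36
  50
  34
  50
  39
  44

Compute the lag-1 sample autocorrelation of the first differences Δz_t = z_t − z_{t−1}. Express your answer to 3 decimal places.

First differences Δz: -5, 9, -10, 11, -12, 14, -16, 16, -11, 5
Mean of differences = 0.1000
Numerator Σ(Δz_t−Δz̄)(Δz_{t+1}−Δz̄) = -1256.1100
Denominator Σ(Δz_t−Δz̄)² = 1324.9000
r_1(Δz) = -1256.1100 / 1324.9000 = -0.948

-0.948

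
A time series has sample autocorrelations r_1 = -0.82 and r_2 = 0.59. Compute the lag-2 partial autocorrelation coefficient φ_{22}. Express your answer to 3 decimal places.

φ_{22} = (r_2 − r_1²) / (1 − r_1²)
r_1² = (-0.82)² = 0.6724
Numerator = 0.59 − 0.6724 = -0.0824; denominator = 1 − 0.6724 = 0.3276
φ_{22} = -0.0824 / 0.3276 = -0.252

-0.252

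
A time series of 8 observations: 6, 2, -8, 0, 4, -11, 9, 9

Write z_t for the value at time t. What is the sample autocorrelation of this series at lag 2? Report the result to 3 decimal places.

Mean z̄ = (6 + 2 − 8 + 0 + 4 − 11 + 9 + 9)/8 = 1.3750
Deviations from mean: 4.6250, 0.6250, -9.3750, -1.3750, 2.6250, -12.3750, 7.6250, 7.6250
Σ(z_t−z̄)(z_{t+2}−z̄) = (-43.3594) + (-0.8594) + (-24.6094) + (17.0156) + (20.0156) + (-94.3594) = -126.1563
Denominator Σ(z_t−z̄)² = 387.8750
r_2 = -126.1563 / 387.8750 = -0.325

-0.325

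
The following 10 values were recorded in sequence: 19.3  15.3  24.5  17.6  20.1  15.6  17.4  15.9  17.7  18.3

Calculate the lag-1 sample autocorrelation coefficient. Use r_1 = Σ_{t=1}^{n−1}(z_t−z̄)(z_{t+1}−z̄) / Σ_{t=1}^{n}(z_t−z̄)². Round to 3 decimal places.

Mean z̄ = (19.3 + 15.3 + 24.5 + 17.6 + 20.1 + 15.6 + 17.4 + 15.9 + 17.7 + 18.3)/10 = 18.1700
Numerator Σ_{t=1}^{9}(z_t−z̄)(z_{t+1}−z̄) = -26.3459
Denominator Σ(z_t−z̄)² = 66.2210
r_1 = -26.3459 / 66.2210 = -0.398

-0.398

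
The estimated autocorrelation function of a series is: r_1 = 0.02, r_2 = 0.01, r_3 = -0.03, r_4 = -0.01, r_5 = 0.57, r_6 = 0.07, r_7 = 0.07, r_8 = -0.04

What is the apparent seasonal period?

The largest autocorrelation is r_5 = 0.57; the remaining lags stay at or below 0.07.
The dominant spike at lag 5 indicates a seasonal period of 5.

5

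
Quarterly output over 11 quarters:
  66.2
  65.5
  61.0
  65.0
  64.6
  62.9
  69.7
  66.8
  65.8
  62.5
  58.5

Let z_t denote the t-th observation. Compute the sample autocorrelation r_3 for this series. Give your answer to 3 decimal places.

Mean z̄ = (66.2 + 65.5 + 61.0 + 65.0 + 64.6 + 62.9 + 69.7 + 66.8 + 65.8 + 62.5 + 58.5)/11 = 64.4091
Numerator Σ_{t=1}^{8}(z_t−z̄)(z_{t+3}−z̄) = -16.3339
Denominator Σ(z_t−z̄)² = 92.8891
r_3 = -16.3339 / 92.8891 = -0.176

-0.176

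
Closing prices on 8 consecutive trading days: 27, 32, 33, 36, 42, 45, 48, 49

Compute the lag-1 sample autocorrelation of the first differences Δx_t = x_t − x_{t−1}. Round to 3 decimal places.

First differences Δx: 5, 1, 3, 6, 3, 3, 1
Mean of differences = 3.1429
Numerator Σ(Δx_t−Δx̄)(Δx_{t+1}−Δx̄) = -4.1633
Denominator Σ(Δx_t−Δx̄)² = 20.8571
r_1(Δx) = -4.1633 / 20.8571 = -0.200

-0.200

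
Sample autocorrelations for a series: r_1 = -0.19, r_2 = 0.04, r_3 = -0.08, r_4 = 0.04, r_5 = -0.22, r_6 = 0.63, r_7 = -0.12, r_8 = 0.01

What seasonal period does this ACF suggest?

The largest autocorrelation is r_6 = 0.63; the remaining lags stay at or below 0.04.
The dominant spike at lag 6 indicates a seasonal period of 6.

6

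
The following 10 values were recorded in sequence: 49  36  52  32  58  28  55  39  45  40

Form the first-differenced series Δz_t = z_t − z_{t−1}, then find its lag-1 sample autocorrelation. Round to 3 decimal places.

-0.927

First differences Δz: -13, 16, -20, 26, -30, 27, -16, 6, -5
Mean of differences = -1.0000
Numerator Σ(Δz_t−Δz̄)(Δz_{t+1}−Δz̄) = -3188.0000
Denominator Σ(Δz_t−Δz̄)² = 3438.0000
r_1(Δz) = -3188.0000 / 3438.0000 = -0.927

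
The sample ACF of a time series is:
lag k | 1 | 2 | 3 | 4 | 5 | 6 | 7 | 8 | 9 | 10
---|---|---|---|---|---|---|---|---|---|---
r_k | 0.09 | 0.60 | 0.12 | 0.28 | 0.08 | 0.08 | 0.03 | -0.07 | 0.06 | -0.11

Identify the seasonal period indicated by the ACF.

The largest autocorrelation is r_2 = 0.60, with a weaker echo at lag 4 (0.28); the remaining lags stay at or below 0.12.
The dominant spike at lag 2 indicates a seasonal period of 2.

2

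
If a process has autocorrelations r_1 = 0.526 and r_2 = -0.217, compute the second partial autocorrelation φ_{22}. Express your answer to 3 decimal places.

-0.683

φ_{22} = (r_2 − r_1²) / (1 − r_1²)
r_1² = (0.526)² = 0.276676
Numerator = -0.217 − 0.2767 = -0.4937; denominator = 1 − 0.2767 = 0.7233
φ_{22} = -0.4937 / 0.7233 = -0.683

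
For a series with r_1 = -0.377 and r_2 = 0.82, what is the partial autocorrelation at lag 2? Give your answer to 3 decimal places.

0.790

φ_{22} = (r_2 − r_1²) / (1 − r_1²)
r_1² = (-0.377)² = 0.142129
Numerator = 0.82 − 0.1421 = 0.6779; denominator = 1 − 0.1421 = 0.8579
φ_{22} = 0.6779 / 0.8579 = 0.790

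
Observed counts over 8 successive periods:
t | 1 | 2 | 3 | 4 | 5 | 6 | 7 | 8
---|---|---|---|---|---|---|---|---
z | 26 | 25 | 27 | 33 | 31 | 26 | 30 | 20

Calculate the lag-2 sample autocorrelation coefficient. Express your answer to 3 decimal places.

Mean z̄ = (26 + 25 + 27 + 33 + 31 + 26 + 30 + 20)/8 = 27.2500
Deviations from mean: -1.2500, -2.2500, -0.2500, 5.7500, 3.7500, -1.2500, 2.7500, -7.2500
Σ(z_t−z̄)(z_{t+2}−z̄) = (0.3125) + (-12.9375) + (-0.9375) + (-7.1875) + (10.3125) + (9.0625) = -1.3750
Denominator Σ(z_t−z̄)² = 115.5000
r_2 = -1.3750 / 115.5000 = -0.012

-0.012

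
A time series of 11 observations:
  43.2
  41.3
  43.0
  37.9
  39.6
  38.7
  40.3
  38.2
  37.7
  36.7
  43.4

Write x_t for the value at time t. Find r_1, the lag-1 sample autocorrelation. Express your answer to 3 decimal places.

Mean x̄ = (43.2 + 41.3 + 43.0 + 37.9 + 39.6 + 38.7 + 40.3 + 38.2 + 37.7 + 36.7 + 43.4)/11 = 40.0000
Numerator Σ_{t=1}^{10}(x_t−x̄)(x_{t+1}−x̄) = 2.7000
Denominator Σ(x_t−x̄)² = 58.2600
r_1 = 2.7000 / 58.2600 = 0.046

0.046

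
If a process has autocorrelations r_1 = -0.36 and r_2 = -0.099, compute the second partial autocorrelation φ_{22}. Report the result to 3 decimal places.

φ_{22} = (r_2 − r_1²) / (1 − r_1²)
r_1² = (-0.36)² = 0.1296
Numerator = -0.099 − 0.1296 = -0.2286; denominator = 1 − 0.1296 = 0.8704
φ_{22} = -0.2286 / 0.8704 = -0.263

-0.263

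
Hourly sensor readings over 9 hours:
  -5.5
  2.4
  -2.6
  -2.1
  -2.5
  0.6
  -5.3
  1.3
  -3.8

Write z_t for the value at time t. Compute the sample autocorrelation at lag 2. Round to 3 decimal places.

0.281

Mean z̄ = (-5.5 + 2.4 − 2.6 − 2.1 − 2.5 + 0.6 − 5.3 + 1.3 − 3.8)/9 = -1.9444
Numerator Σ_{t=1}^{7}(z_t−z̄)(z_{t+2}−z̄) = 17.9694
Denominator Σ(z_t−z̄)² = 63.9822
r_2 = 17.9694 / 63.9822 = 0.281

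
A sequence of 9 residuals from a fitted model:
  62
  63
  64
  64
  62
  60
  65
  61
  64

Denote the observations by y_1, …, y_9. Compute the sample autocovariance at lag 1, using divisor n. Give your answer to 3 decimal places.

Mean ȳ = (62 + 63 + 64 + 64 + 62 + 60 + 65 + 61 + 64)/9 = 62.7778
Σ_{t=1}^{8}(y_t−ȳ)(y_{t+1}−ȳ) = -9.4938
γ_1 = -9.4938 / 9 = -1.055

-1.055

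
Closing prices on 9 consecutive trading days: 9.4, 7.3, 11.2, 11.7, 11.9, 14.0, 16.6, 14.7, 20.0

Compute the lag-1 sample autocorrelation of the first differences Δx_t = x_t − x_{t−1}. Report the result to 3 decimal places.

First differences Δx: -2.1, 3.9, 0.5, 0.2, 2.1, 2.6, -1.9, 5.3
Mean of differences = 1.3250
Numerator Σ(Δx_t−Δx̄)(Δx_{t+1}−Δx̄) = -26.8306
Denominator Σ(Δx_t−Δx̄)² = 48.7350
r_1(Δx) = -26.8306 / 48.7350 = -0.551

-0.551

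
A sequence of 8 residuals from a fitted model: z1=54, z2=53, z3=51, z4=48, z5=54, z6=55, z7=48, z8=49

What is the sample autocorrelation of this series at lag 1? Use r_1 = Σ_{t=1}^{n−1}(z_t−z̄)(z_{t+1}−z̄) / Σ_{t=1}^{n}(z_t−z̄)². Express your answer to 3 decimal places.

Mean z̄ = (54 + 53 + 51 + 48 + 54 + 55 + 48 + 49)/8 = 51.5000
Deviations from mean: 2.5000, 1.5000, -0.5000, -3.5000, 2.5000, 3.5000, -3.5000, -2.5000
Σ(z_t−z̄)(z_{t+1}−z̄) = (3.7500) + (-0.7500) + (1.7500) + (-8.7500) + (8.7500) + (-12.2500) + (8.7500) = 1.2500
Denominator Σ(z_t−z̄)² = 58.0000
r_1 = 1.2500 / 58.0000 = 0.022

0.022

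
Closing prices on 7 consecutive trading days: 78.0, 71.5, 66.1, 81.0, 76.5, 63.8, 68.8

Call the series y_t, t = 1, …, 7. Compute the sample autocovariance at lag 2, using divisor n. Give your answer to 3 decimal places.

-22.373

Mean ȳ = (78.0 + 71.5 + 66.1 + 81.0 + 76.5 + 63.8 + 68.8)/7 = 72.2429
Σ_{t=1}^{5}(y_t−ȳ)(y_{t+2}−ȳ) = -156.6137
γ_2 = -156.6137 / 7 = -22.373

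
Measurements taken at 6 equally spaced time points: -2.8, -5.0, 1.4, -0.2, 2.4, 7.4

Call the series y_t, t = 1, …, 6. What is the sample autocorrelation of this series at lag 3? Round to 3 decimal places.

-0.021

Mean ȳ = (-2.8 − 5.0 + 1.4 − 0.2 + 2.4 + 7.4)/6 = 0.5333
Deviations from mean: -3.3333, -5.5333, 0.8667, -0.7333, 1.8667, 6.8667
Numerator Σ_{t=1}^{3}(y_t−ȳ)(y_{t+3}−ȳ) = -1.9333
Denominator Σ(y_t−ȳ)² = 93.6533
r_3 = -1.9333 / 93.6533 = -0.021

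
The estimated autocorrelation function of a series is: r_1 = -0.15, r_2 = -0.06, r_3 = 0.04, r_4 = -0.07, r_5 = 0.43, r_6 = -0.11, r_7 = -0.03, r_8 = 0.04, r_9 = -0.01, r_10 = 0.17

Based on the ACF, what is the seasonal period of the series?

5

The largest autocorrelation is r_5 = 0.43, with a weaker echo at lag 10 (0.17); the remaining lags stay at or below 0.04.
The dominant spike at lag 5 indicates a seasonal period of 5.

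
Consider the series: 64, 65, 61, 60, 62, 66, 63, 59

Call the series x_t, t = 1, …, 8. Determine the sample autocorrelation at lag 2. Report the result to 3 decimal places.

Mean x̄ = (64 + 65 + 61 + 60 + 62 + 66 + 63 + 59)/8 = 62.5000
Σ(x_t−x̄)(x_{t+2}−x̄) = (-2.2500) + (-6.2500) + (0.7500) + (-8.7500) + (-0.2500) + (-12.2500) = -29.0000
Denominator Σ(x_t−x̄)² = 42.0000
r_2 = -29.0000 / 42.0000 = -0.690

-0.690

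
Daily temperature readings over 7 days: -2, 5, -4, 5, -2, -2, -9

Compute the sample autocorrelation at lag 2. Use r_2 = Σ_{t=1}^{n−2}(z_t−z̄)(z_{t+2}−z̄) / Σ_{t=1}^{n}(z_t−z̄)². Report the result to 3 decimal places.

0.301

Mean z̄ = (-2 + 5 − 4 + 5 − 2 − 2 − 9)/7 = -1.2857
Deviations from mean: -0.7143, 6.2857, -2.7143, 6.2857, -0.7143, -0.7143, -7.7143
Σ(z_t−z̄)(z_{t+2}−z̄) = (1.9388) + (39.5102) + (1.9388) + (-4.4898) + (5.5102) = 44.4082
Denominator Σ(z_t−z̄)² = 147.4286
r_2 = 44.4082 / 147.4286 = 0.301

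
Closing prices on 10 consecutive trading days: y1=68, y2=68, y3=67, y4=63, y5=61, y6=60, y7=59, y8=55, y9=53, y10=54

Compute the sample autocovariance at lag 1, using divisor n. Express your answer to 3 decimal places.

22.056

Mean ȳ = (68 + 68 + 67 + 63 + 61 + 60 + 59 + 55 + 53 + 54)/10 = 60.8000
Σ_{t=1}^{9}(y_t−ȳ)(y_{t+1}−ȳ) = 220.5600
γ_1 = 220.5600 / 10 = 22.056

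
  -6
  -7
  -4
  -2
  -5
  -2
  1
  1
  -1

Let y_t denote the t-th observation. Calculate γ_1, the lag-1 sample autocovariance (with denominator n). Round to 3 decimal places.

Mean ȳ = (-6 − 7 − 4 − 2 − 5 − 2 + 1 + 1 − 1)/9 = -2.7778
Σ_{t=1}^{8}(y_t−ȳ)(y_{t+1}−ȳ) = 38.2840
γ_1 = 38.2840 / 9 = 4.254

4.254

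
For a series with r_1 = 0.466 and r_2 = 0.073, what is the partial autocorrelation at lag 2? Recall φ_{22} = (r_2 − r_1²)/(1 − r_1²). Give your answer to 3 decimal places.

φ_{22} = (r_2 − r_1²) / (1 − r_1²)
r_1² = (0.466)² = 0.217156
Numerator = 0.073 − 0.2172 = -0.1442; denominator = 1 − 0.2172 = 0.7828
φ_{22} = -0.1442 / 0.7828 = -0.184

-0.184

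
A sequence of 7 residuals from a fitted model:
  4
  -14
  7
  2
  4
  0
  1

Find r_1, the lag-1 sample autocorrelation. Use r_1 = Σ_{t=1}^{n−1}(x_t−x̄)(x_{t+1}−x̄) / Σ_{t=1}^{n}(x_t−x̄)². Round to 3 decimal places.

Mean x̄ = (4 − 14 + 7 + 2 + 4 + 0 + 1)/7 = 0.5714
Deviations from mean: 3.4286, -14.5714, 6.4286, 1.4286, 3.4286, -0.5714, 0.4286
Numerator Σ_{t=1}^{6}(x_t−x̄)(x_{t+1}−x̄) = -131.7551
Denominator Σ(x_t−x̄)² = 279.7143
r_1 = -131.7551 / 279.7143 = -0.471

-0.471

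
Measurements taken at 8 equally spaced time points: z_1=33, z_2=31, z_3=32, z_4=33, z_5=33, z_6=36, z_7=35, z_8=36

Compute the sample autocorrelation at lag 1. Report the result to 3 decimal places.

0.518

Mean z̄ = (33 + 31 + 32 + 33 + 33 + 36 + 35 + 36)/8 = 33.6250
Numerator Σ_{t=1}^{7}(z_t−z̄)(z_{t+1}−z̄) = 12.3594
Denominator Σ(z_t−z̄)² = 23.8750
r_1 = 12.3594 / 23.8750 = 0.518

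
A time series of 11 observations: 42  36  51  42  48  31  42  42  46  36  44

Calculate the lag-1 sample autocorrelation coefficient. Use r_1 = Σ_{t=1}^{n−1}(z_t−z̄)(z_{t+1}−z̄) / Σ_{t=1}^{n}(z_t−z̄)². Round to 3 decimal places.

Mean z̄ = (42 + 36 + 51 + 42 + 48 + 31 + 42 + 42 + 46 + 36 + 44)/11 = 41.8182
Numerator Σ_{t=1}^{10}(z_t−z̄)(z_{t+1}−z̄) = -156.7603
Denominator Σ(z_t−z̄)² = 329.6364
r_1 = -156.7603 / 329.6364 = -0.476

-0.476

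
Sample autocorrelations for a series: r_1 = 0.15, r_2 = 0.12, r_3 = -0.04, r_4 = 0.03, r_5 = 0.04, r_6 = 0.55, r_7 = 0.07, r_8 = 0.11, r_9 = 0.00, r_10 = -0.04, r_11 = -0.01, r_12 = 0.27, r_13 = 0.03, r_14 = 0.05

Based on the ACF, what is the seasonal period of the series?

6

The largest autocorrelation is r_6 = 0.55, with a weaker echo at lag 12 (0.27); the remaining lags stay at or below 0.15.
The dominant spike at lag 6 indicates a seasonal period of 6.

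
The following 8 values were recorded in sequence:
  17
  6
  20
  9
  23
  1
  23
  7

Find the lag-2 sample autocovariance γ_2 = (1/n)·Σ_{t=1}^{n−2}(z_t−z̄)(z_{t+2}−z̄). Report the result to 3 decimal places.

43.203

Mean z̄ = (17 + 6 + 20 + 9 + 23 + 1 + 23 + 7)/8 = 13.2500
Σ_{t=1}^{6}(z_t−z̄)(z_{t+2}−z̄) = 345.6250
γ_2 = 345.6250 / 8 = 43.203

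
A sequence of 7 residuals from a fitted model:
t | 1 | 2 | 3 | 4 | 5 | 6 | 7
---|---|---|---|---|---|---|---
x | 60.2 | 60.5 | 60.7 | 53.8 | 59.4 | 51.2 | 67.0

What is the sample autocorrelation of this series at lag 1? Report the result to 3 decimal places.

-0.456

Mean x̄ = (60.2 + 60.5 + 60.7 + 53.8 + 59.4 + 51.2 + 67.0)/7 = 58.9714
Deviations from mean: 1.2286, 1.5286, 1.7286, -5.1714, 0.4286, -7.7714, 8.0286
Σ(x_t−x̄)(x_{t+1}−x̄) = (1.8780) + (2.6422) + (-8.9392) + (-2.2163) + (-3.3306) + (-62.3935) = -72.3594
Denominator Σ(x_t−x̄)² = 158.6143
r_1 = -72.3594 / 158.6143 = -0.456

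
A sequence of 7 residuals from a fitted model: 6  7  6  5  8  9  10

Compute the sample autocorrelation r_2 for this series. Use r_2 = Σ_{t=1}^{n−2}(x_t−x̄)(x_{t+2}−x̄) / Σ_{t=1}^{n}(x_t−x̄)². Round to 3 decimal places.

Mean x̄ = (6 + 7 + 6 + 5 + 8 + 9 + 10)/7 = 7.2857
Σ(x_t−x̄)(x_{t+2}−x̄) = (1.6531) + (0.6531) + (-0.9184) + (-3.9184) + (1.9388) = -0.5918
Denominator Σ(x_t−x̄)² = 19.4286
r_2 = -0.5918 / 19.4286 = -0.030

-0.030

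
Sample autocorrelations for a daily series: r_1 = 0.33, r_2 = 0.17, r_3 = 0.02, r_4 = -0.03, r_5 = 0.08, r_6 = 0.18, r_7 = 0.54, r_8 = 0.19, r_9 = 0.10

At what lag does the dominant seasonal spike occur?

The largest autocorrelation is r_7 = 0.54; the remaining lags stay at or below 0.33. The elevated value at lag 1 (0.33), dropping to 0.17 at lag 2, reflects decaying short-term dependence rather than seasonality.
The dominant spike at lag 7 indicates a seasonal period of 7.

7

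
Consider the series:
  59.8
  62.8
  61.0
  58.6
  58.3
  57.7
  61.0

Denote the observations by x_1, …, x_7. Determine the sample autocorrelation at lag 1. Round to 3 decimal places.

Mean x̄ = (59.8 + 62.8 + 61.0 + 58.6 + 58.3 + 57.7 + 61.0)/7 = 59.8857
Deviations from mean: -0.0857, 2.9143, 1.1143, -1.2857, -1.5857, -2.1857, 1.1143
Numerator Σ_{t=1}^{6}(x_t−x̄)(x_{t+1}−x̄) = 4.6341
Denominator Σ(x_t−x̄)² = 19.9286
r_1 = 4.6341 / 19.9286 = 0.233

0.233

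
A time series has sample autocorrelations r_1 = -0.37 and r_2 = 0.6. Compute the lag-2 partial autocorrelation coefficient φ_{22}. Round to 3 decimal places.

φ_{22} = (r_2 − r_1²) / (1 − r_1²)
r_1² = (-0.37)² = 0.1369
Numerator = 0.6 − 0.1369 = 0.4631; denominator = 1 − 0.1369 = 0.8631
φ_{22} = 0.4631 / 0.8631 = 0.537

0.537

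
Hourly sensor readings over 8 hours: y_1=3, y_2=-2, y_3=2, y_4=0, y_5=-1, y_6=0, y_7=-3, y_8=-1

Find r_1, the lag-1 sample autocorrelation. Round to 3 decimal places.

Mean ȳ = (3 − 2 + 2 + 0 − 1 + 0 − 3 − 1)/8 = -0.2500
Deviations from mean: 3.2500, -1.7500, 2.2500, 0.2500, -0.7500, 0.2500, -2.7500, -0.7500
Σ(y_t−ȳ)(y_{t+1}−ȳ) = (-5.6875) + (-3.9375) + (0.5625) + (-0.1875) + (-0.1875) + (-0.6875) + (2.0625) = -8.0625
Denominator Σ(y_t−ȳ)² = 27.5000
r_1 = -8.0625 / 27.5000 = -0.293

-0.293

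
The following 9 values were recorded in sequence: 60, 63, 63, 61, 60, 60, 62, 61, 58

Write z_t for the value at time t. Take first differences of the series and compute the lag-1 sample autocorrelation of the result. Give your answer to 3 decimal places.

First differences Δz: 3, 0, -2, -1, 0, 2, -1, -3
Mean of differences = -0.2500
Numerator Σ(Δz_t−Δz̄)(Δz_{t+1}−Δz̄) = 2.4375
Denominator Σ(Δz_t−Δz̄)² = 27.5000
r_1(Δz) = 2.4375 / 27.5000 = 0.089

0.089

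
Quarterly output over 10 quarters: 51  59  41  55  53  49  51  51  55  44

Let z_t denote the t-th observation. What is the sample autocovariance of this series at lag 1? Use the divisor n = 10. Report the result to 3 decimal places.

Mean z̄ = (51 + 59 + 41 + 55 + 53 + 49 + 51 + 51 + 55 + 44)/10 = 50.9000
Σ_{t=1}^{9}(z_t−z̄)(z_{t+1}−z̄) = -143.4100
γ_1 = -143.4100 / 10 = -14.341

-14.341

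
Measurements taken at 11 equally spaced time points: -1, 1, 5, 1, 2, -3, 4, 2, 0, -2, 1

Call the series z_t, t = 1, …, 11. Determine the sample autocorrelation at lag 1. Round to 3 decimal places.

-0.192

Mean z̄ = (-1 + 1 + 5 + 1 + 2 − 3 + 4 + 2 + 0 − 2 + 1)/11 = 0.9091
Numerator Σ_{t=1}^{10}(z_t−z̄)(z_{t+1}−z̄) = -10.9174
Denominator Σ(z_t−z̄)² = 56.9091
r_1 = -10.9174 / 56.9091 = -0.192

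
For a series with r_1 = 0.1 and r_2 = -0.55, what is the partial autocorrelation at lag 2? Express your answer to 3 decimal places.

-0.566

φ_{22} = (r_2 − r_1²) / (1 − r_1²)
r_1² = (0.1)² = 0.01
Numerator = -0.55 − 0.0100 = -0.5600; denominator = 1 − 0.0100 = 0.9900
φ_{22} = -0.5600 / 0.9900 = -0.566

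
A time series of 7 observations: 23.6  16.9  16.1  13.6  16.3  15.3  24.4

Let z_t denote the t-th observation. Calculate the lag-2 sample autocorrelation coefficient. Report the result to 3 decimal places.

-0.013

Mean z̄ = (23.6 + 16.9 + 16.1 + 13.6 + 16.3 + 15.3 + 24.4)/7 = 18.0286
Deviations from mean: 5.5714, -1.1286, -1.9286, -4.4286, -1.7286, -2.7286, 6.3714
Σ(z_t−z̄)(z_{t+2}−z̄) = (-10.7449) + (4.9980) + (3.3337) + (12.0837) + (-11.0135) = -1.3431
Denominator Σ(z_t−z̄)² = 106.6743
r_2 = -1.3431 / 106.6743 = -0.013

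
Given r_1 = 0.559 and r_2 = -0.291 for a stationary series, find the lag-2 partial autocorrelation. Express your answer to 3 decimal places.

-0.878

φ_{22} = (r_2 − r_1²) / (1 − r_1²)
r_1² = (0.559)² = 0.312481
Numerator = -0.291 − 0.3125 = -0.6035; denominator = 1 − 0.3125 = 0.6875
φ_{22} = -0.6035 / 0.6875 = -0.878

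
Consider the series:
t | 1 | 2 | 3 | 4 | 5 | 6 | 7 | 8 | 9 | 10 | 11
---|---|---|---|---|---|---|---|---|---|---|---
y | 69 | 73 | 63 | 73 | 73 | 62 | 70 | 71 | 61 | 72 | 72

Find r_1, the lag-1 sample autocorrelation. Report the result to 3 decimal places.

Mean ȳ = (69 + 73 + 63 + 73 + 73 + 62 + 70 + 71 + 61 + 72 + 72)/11 = 69.0000
Numerator Σ_{t=1}^{10}(y_t−ȳ)(y_{t+1}−ȳ) = -96.0000
Denominator Σ(y_t−ȳ)² = 220.0000
r_1 = -96.0000 / 220.0000 = -0.436

-0.436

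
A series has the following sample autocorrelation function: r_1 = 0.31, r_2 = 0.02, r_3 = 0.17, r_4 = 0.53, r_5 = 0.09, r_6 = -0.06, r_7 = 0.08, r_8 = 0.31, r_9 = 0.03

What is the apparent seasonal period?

The largest autocorrelation is r_4 = 0.53; the remaining lags stay at or below 0.31. The elevated value at lag 1 (0.31), dropping to 0.02 at lag 2, reflects decaying short-term dependence rather than seasonality.
The dominant spike at lag 4 indicates a seasonal period of 4.

4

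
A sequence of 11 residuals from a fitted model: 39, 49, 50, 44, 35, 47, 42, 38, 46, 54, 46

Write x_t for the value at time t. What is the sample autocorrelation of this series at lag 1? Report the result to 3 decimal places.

Mean x̄ = (39 + 49 + 50 + 44 + 35 + 47 + 42 + 38 + 46 + 54 + 46)/11 = 44.5455
Numerator Σ_{t=1}^{10}(x_t−x̄)(x_{t+1}−x̄) = 6.7934
Denominator Σ(x_t−x̄)² = 320.7273
r_1 = 6.7934 / 320.7273 = 0.021

0.021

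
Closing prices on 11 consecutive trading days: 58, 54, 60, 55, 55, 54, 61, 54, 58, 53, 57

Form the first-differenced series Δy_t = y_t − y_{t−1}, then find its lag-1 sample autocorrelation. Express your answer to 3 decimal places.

First differences Δy: -4, 6, -5, 0, -1, 7, -7, 4, -5, 4
Mean of differences = -0.1000
Numerator Σ(Δy_t−Δȳ)(Δy_{t+1}−Δȳ) = -178.1100
Denominator Σ(Δy_t−Δȳ)² = 232.9000
r_1(Δy) = -178.1100 / 232.9000 = -0.765

-0.765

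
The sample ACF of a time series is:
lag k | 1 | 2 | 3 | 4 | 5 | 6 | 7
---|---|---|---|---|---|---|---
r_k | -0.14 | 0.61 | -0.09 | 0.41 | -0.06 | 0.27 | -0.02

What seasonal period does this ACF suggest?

2

The largest autocorrelation is r_2 = 0.61, with weaker echoes at lags 4 (0.41) and 6 (0.27); the remaining lags stay at or below -0.02.
The dominant spike at lag 2 indicates a seasonal period of 2.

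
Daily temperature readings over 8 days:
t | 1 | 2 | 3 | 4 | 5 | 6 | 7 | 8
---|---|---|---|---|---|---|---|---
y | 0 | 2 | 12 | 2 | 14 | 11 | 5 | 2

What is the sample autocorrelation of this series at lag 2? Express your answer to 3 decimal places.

-0.095

Mean ȳ = (0 + 2 + 12 + 2 + 14 + 11 + 5 + 2)/8 = 6.0000
Deviations from mean: -6.0000, -4.0000, 6.0000, -4.0000, 8.0000, 5.0000, -1.0000, -4.0000
Σ(y_t−ȳ)(y_{t+2}−ȳ) = (-36.0000) + (16.0000) + (48.0000) + (-20.0000) + (-8.0000) + (-20.0000) = -20.0000
Denominator Σ(y_t−ȳ)² = 210.0000
r_2 = -20.0000 / 210.0000 = -0.095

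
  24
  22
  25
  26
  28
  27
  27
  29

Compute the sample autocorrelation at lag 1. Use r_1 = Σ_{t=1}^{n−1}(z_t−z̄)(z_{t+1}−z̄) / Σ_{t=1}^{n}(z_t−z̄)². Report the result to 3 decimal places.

Mean z̄ = (24 + 22 + 25 + 26 + 28 + 27 + 27 + 29)/8 = 26.0000
Σ(z_t−z̄)(z_{t+1}−z̄) = (8.0000) + (4.0000) + (0.0000) + (0.0000) + (2.0000) + (1.0000) + (3.0000) = 18.0000
Denominator Σ(z_t−z̄)² = 36.0000
r_1 = 18.0000 / 36.0000 = 0.500

0.500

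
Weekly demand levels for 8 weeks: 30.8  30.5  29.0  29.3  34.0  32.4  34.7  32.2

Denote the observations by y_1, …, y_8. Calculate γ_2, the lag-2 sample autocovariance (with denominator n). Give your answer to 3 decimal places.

0.559

Mean ȳ = (30.8 + 30.5 + 29.0 + 29.3 + 34.0 + 32.4 + 34.7 + 32.2)/8 = 31.6125
Σ_{t=1}^{6}(y_t−ȳ)(y_{t+2}−ȳ) = 4.4709
γ_2 = 4.4709 / 8 = 0.559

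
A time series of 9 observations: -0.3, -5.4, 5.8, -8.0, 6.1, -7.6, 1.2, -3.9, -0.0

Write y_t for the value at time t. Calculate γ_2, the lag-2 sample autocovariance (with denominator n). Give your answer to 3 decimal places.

Mean ȳ = (-0.3 − 5.4 + 5.8 − 8.0 + 6.1 − 7.6 + 1.2 − 3.9 − 0.0)/9 = -1.3444
Σ_{t=1}^{7}(y_t−ȳ)(y_{t+2}−ȳ) = 167.6238
γ_2 = 167.6238 / 9 = 18.625

18.625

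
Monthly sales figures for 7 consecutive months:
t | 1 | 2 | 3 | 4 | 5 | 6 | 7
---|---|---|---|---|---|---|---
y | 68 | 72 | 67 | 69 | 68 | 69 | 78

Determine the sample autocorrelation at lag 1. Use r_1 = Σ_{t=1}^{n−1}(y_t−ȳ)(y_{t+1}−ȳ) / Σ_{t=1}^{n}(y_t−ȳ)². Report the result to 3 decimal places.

Mean ȳ = (68 + 72 + 67 + 69 + 68 + 69 + 78)/7 = 70.1429
Deviations from mean: -2.1429, 1.8571, -3.1429, -1.1429, -2.1429, -1.1429, 7.8571
Σ(y_t−ȳ)(y_{t+1}−ȳ) = (-3.9796) + (-5.8367) + (3.5918) + (2.4490) + (2.4490) + (-8.9796) = -10.3061
Denominator Σ(y_t−ȳ)² = 86.8571
r_1 = -10.3061 / 86.8571 = -0.119

-0.119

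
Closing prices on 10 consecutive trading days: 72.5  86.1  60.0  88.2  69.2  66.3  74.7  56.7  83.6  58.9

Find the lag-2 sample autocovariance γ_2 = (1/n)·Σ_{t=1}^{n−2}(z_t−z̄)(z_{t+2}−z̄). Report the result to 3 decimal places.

46.837

Mean z̄ = (72.5 + 86.1 + 60.0 + 88.2 + 69.2 + 66.3 + 74.7 + 56.7 + 83.6 + 58.9)/10 = 71.6200
Σ_{t=1}^{8}(z_t−z̄)(z_{t+2}−z̄) = 468.3692
γ_2 = 468.3692 / 10 = 46.837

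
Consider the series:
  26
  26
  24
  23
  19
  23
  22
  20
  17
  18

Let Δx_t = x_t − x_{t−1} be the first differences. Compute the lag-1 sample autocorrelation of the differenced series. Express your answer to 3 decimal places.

First differences Δx: 0, -2, -1, -4, 4, -1, -2, -3, 1
Mean of differences = -0.8889
Numerator Σ(Δx_t−Δx̄)(Δx_{t+1}−Δx̄) = -17.7901
Denominator Σ(Δx_t−Δx̄)² = 44.8889
r_1(Δx) = -17.7901 / 44.8889 = -0.396

-0.396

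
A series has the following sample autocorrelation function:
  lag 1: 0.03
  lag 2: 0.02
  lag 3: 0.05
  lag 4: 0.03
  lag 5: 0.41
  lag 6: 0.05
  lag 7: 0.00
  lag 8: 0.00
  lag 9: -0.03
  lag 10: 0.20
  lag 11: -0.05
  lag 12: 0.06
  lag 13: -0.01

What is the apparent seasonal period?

The largest autocorrelation is r_5 = 0.41, with a weaker echo at lag 10 (0.20); the remaining lags stay at or below 0.06.
The dominant spike at lag 5 indicates a seasonal period of 5.

5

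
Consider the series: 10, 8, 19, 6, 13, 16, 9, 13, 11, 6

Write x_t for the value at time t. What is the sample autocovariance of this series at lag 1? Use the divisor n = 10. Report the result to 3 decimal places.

-7.571

Mean x̄ = (10 + 8 + 19 + 6 + 13 + 16 + 9 + 13 + 11 + 6)/10 = 11.1000
Σ_{t=1}^{9}(x_t−x̄)(x_{t+1}−x̄) = -75.7100
γ_1 = -75.7100 / 10 = -7.571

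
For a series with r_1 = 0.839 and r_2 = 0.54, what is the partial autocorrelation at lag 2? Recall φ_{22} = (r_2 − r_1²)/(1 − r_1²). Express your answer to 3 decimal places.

φ_{22} = (r_2 − r_1²) / (1 − r_1²)
r_1² = (0.839)² = 0.703921
Numerator = 0.54 − 0.7039 = -0.1639; denominator = 1 − 0.7039 = 0.2961
φ_{22} = -0.1639 / 0.2961 = -0.554

-0.554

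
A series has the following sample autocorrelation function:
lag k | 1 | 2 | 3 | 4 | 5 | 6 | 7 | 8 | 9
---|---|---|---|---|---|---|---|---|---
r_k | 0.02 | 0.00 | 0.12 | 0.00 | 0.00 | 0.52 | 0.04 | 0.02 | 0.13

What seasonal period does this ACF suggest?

The largest autocorrelation is r_6 = 0.52; the remaining lags stay at or below 0.13.
The dominant spike at lag 6 indicates a seasonal period of 6.

6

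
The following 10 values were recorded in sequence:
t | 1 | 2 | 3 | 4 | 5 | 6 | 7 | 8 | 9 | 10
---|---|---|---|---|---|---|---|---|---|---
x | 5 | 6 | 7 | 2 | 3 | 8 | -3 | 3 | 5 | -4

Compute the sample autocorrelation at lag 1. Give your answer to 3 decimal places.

Mean x̄ = (5 + 6 + 7 + 2 + 3 + 8 − 3 + 3 + 5 − 4)/10 = 3.2000
Numerator Σ_{t=1}^{9}(x_t−x̄)(x_{t+1}−x̄) = -31.4400
Denominator Σ(x_t−x̄)² = 143.6000
r_1 = -31.4400 / 143.6000 = -0.219

-0.219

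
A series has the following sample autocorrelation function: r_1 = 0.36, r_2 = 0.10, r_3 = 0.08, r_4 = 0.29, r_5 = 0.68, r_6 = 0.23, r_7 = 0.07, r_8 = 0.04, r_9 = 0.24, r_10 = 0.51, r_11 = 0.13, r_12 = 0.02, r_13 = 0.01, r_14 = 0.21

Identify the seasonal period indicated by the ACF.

5

The largest autocorrelation is r_5 = 0.68, with a weaker echo at lag 10 (0.51); the remaining lags stay at or below 0.36. The elevated value at lag 1 (0.36), dropping to 0.10 at lag 2, reflects decaying short-term dependence rather than seasonality.
The dominant spike at lag 5 indicates a seasonal period of 5.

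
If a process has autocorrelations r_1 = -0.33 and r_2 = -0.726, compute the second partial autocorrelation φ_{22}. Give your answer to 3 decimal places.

φ_{22} = (r_2 − r_1²) / (1 − r_1²)
r_1² = (-0.33)² = 0.1089
Numerator = -0.726 − 0.1089 = -0.8349; denominator = 1 − 0.1089 = 0.8911
φ_{22} = -0.8349 / 0.8911 = -0.937

-0.937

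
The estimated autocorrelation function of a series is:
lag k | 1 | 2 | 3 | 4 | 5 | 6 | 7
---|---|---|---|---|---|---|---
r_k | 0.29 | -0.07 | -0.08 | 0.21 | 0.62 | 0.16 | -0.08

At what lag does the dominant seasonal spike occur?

5

The largest autocorrelation is r_5 = 0.62; the remaining lags stay at or below 0.29.
The dominant spike at lag 5 indicates a seasonal period of 5.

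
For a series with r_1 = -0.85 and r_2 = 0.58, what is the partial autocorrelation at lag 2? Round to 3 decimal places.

φ_{22} = (r_2 − r_1²) / (1 − r_1²)
r_1² = (-0.85)² = 0.7225
Numerator = 0.58 − 0.7225 = -0.1425; denominator = 1 − 0.7225 = 0.2775
φ_{22} = -0.1425 / 0.2775 = -0.514

-0.514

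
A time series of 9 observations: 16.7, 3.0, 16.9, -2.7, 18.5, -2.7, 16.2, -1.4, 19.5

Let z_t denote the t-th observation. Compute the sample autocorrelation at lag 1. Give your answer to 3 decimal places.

Mean z̄ = (16.7 + 3.0 + 16.9 − 2.7 + 18.5 − 2.7 + 16.2 − 1.4 + 19.5)/9 = 9.3333
Numerator Σ_{t=1}^{8}(z_t−z̄)(z_{t+1}−z̄) = -671.6944
Denominator Σ(z_t−z̄)² = 790.9800
r_1 = -671.6944 / 790.9800 = -0.849

-0.849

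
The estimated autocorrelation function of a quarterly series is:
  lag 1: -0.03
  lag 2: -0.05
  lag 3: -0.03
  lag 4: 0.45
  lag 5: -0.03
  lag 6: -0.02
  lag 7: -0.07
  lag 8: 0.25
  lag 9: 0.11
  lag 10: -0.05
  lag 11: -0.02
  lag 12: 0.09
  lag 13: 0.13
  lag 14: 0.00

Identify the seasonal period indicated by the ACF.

The largest autocorrelation is r_4 = 0.45, with a weaker echo at lag 8 (0.25); the remaining lags stay at or below 0.13.
The dominant spike at lag 4 indicates a seasonal period of 4.

4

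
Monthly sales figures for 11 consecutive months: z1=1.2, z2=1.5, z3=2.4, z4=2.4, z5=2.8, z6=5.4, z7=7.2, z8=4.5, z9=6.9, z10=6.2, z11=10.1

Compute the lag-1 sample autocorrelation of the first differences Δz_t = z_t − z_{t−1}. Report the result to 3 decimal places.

First differences Δz: 0.3, 0.9, 0.0, 0.4, 2.6, 1.8, -2.7, 2.4, -0.7, 3.9
Mean of differences = 0.8900
Numerator Σ(Δz_t−Δz̄)(Δz_{t+1}−Δz̄) = -14.7351
Denominator Σ(Δz_t−Δz̄)² = 31.8890
r_1(Δz) = -14.7351 / 31.8890 = -0.462

-0.462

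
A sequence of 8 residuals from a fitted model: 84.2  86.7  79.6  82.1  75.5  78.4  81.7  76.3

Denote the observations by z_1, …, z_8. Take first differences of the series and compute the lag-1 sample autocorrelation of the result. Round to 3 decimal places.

First differences Δz: 2.5, -7.1, 2.5, -6.6, 2.9, 3.3, -5.4
Mean of differences = -1.1286
Numerator Σ(Δz_t−Δz̄)(Δz_{t+1}−Δz̄) = -86.3065
Denominator Σ(Δz_t−Δz̄)² = 146.0143
r_1(Δz) = -86.3065 / 146.0143 = -0.591

-0.591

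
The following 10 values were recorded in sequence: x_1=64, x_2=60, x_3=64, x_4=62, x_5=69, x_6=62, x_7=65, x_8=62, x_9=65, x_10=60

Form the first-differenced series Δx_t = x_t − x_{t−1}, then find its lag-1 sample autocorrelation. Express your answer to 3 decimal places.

-0.754

First differences Δx: -4, 4, -2, 7, -7, 3, -3, 3, -5
Mean of differences = -0.4444
Numerator Σ(Δx_t−Δx̄)(Δx_{t+1}−Δx̄) = -138.9753
Denominator Σ(Δx_t−Δx̄)² = 184.2222
r_1(Δx) = -138.9753 / 184.2222 = -0.754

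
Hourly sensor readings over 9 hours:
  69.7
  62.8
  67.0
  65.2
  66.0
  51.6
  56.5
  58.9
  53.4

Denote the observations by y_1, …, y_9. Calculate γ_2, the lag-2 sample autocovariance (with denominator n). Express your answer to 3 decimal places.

9.034

Mean ȳ = (69.7 + 62.8 + 67.0 + 65.2 + 66.0 + 51.6 + 56.5 + 58.9 + 53.4)/9 = 61.2333
Σ_{t=1}^{7}(y_t−ȳ)(y_{t+2}−ȳ) = 81.3078
γ_2 = 81.3078 / 9 = 9.034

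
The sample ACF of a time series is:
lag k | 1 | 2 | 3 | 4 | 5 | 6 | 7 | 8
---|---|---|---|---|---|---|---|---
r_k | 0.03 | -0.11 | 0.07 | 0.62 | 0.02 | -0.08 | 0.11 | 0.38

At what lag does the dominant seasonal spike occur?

4

The largest autocorrelation is r_4 = 0.62, with a weaker echo at lag 8 (0.38); the remaining lags stay at or below 0.11.
The dominant spike at lag 4 indicates a seasonal period of 4.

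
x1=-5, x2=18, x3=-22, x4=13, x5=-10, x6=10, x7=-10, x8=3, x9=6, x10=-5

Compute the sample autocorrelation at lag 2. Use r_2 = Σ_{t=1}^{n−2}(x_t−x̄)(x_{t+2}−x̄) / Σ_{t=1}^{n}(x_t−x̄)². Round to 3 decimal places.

Mean x̄ = (-5 + 18 − 22 + 13 − 10 + 10 − 10 + 3 + 6 − 5)/10 = -0.2000
Numerator Σ_{t=1}^{8}(x_t−x̄)(x_{t+2}−x̄) = 745.7200
Denominator Σ(x_t−x̄)² = 1371.6000
r_2 = 745.7200 / 1371.6000 = 0.544

0.544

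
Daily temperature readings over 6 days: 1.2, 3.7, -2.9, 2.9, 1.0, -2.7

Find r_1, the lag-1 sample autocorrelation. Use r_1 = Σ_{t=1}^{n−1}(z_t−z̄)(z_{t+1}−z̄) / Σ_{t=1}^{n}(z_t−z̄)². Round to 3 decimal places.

Mean z̄ = (1.2 + 3.7 − 2.9 + 2.9 + 1.0 − 2.7)/6 = 0.5333
Numerator Σ_{t=1}^{5}(z_t−z̄)(z_{t+1}−z̄) = -17.2911
Denominator Σ(z_t−z̄)² = 38.5333
r_1 = -17.2911 / 38.5333 = -0.449

-0.449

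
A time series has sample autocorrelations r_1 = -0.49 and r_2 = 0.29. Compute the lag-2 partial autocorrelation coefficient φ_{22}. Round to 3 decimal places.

φ_{22} = (r_2 − r_1²) / (1 − r_1²)
r_1² = (-0.49)² = 0.2401
Numerator = 0.29 − 0.2401 = 0.0499; denominator = 1 − 0.2401 = 0.7599
φ_{22} = 0.0499 / 0.7599 = 0.066

0.066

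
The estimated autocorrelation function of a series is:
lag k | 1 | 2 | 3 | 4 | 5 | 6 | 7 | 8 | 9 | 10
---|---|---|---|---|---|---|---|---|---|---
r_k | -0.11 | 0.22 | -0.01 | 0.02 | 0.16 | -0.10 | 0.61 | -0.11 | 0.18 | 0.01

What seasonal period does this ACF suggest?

7

The largest autocorrelation is r_7 = 0.61; the remaining lags stay at or below 0.22.
The dominant spike at lag 7 indicates a seasonal period of 7.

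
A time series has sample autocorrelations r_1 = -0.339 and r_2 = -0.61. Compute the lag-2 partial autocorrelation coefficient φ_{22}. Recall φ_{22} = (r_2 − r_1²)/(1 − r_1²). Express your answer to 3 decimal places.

-0.819

φ_{22} = (r_2 − r_1²) / (1 − r_1²)
r_1² = (-0.339)² = 0.114921
Numerator = -0.61 − 0.1149 = -0.7249; denominator = 1 − 0.1149 = 0.8851
φ_{22} = -0.7249 / 0.8851 = -0.819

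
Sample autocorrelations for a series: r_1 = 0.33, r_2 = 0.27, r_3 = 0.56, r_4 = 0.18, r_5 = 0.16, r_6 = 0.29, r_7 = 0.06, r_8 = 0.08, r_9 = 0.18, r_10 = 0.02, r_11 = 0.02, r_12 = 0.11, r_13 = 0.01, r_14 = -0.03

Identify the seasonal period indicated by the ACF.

3

The largest autocorrelation is r_3 = 0.56; the remaining lags stay at or below 0.33. The elevated value at lag 1 (0.33), dropping to 0.27 at lag 2, reflects decaying short-term dependence rather than seasonality.
The dominant spike at lag 3 indicates a seasonal period of 3.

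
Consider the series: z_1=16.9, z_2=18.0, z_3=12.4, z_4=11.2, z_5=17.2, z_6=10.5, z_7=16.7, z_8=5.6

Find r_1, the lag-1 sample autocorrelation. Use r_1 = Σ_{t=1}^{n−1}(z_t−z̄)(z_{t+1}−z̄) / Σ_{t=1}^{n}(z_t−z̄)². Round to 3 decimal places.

-0.314

Mean z̄ = (16.9 + 18.0 + 12.4 + 11.2 + 17.2 + 10.5 + 16.7 + 5.6)/8 = 13.5625
Deviations from mean: 3.3375, 4.4375, -1.1625, -2.3625, 3.6375, -3.0625, 3.1375, -7.9625
Σ(z_t−z̄)(z_{t+1}−z̄) = (14.8102) + (-5.1586) + (2.7464) + (-8.5936) + (-11.1398) + (-9.6086) + (-24.9823) = -41.9264
Denominator Σ(z_t−z̄)² = 133.6188
r_1 = -41.9264 / 133.6188 = -0.314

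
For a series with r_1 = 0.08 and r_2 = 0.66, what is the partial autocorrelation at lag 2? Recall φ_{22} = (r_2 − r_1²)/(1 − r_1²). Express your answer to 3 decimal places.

0.658

φ_{22} = (r_2 − r_1²) / (1 − r_1²)
r_1² = (0.08)² = 0.0064
Numerator = 0.66 − 0.0064 = 0.6536; denominator = 1 − 0.0064 = 0.9936
φ_{22} = 0.6536 / 0.9936 = 0.658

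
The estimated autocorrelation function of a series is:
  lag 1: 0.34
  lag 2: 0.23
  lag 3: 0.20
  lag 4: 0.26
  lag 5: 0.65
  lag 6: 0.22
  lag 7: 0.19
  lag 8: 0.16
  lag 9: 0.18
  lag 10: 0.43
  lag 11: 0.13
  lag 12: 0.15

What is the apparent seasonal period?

The largest autocorrelation is r_5 = 0.65, with a weaker echo at lag 10 (0.43); the remaining lags stay at or below 0.34. The elevated value at lag 1 (0.34), dropping to 0.23 at lag 2, reflects decaying short-term dependence rather than seasonality.
The dominant spike at lag 5 indicates a seasonal period of 5.

5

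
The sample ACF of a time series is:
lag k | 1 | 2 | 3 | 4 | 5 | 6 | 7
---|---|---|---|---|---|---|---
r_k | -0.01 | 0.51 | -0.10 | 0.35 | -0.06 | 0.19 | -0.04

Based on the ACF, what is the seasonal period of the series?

2

The largest autocorrelation is r_2 = 0.51, with weaker echoes at lags 4 (0.35) and 6 (0.19); the remaining lags stay at or below -0.01.
The dominant spike at lag 2 indicates a seasonal period of 2.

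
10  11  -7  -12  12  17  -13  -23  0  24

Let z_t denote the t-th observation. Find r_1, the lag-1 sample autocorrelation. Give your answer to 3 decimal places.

Mean z̄ = (10 + 11 − 7 − 12 + 12 + 17 − 13 − 23 + 0 + 24)/10 = 1.9000
Numerator Σ_{t=1}^{9}(z_t−z̄)(z_{t+1}−z̄) = 279.8900
Denominator Σ(z_t−z̄)² = 2084.9000
r_1 = 279.8900 / 2084.9000 = 0.134

0.134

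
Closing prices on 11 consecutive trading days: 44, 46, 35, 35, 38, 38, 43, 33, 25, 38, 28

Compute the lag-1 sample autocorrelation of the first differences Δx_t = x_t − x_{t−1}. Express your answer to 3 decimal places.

-0.426

First differences Δx: 2, -11, 0, 3, 0, 5, -10, -8, 13, -10
Mean of differences = -1.6000
Numerator Σ(Δx_t−Δx̄)(Δx_{t+1}−Δx̄) = -241.3600
Denominator Σ(Δx_t−Δx̄)² = 566.4000
r_1(Δx) = -241.3600 / 566.4000 = -0.426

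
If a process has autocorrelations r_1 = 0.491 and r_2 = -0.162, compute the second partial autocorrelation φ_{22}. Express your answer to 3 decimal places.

-0.531

φ_{22} = (r_2 − r_1²) / (1 − r_1²)
r_1² = (0.491)² = 0.241081
Numerator = -0.162 − 0.2411 = -0.4031; denominator = 1 − 0.2411 = 0.7589
φ_{22} = -0.4031 / 0.7589 = -0.531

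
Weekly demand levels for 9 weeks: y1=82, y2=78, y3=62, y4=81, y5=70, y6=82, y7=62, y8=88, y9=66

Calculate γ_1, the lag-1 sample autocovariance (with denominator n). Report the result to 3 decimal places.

-59.898

Mean ȳ = (82 + 78 + 62 + 81 + 70 + 82 + 62 + 88 + 66)/9 = 74.5556
Σ_{t=1}^{8}(y_t−ȳ)(y_{t+1}−ȳ) = -539.0864
γ_1 = -539.0864 / 9 = -59.898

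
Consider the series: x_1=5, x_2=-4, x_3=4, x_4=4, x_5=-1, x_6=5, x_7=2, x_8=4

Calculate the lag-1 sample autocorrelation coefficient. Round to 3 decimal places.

Mean x̄ = (5 − 4 + 4 + 4 − 1 + 5 + 2 + 4)/8 = 2.3750
Deviations from mean: 2.6250, -6.3750, 1.6250, 1.6250, -3.3750, 2.6250, -0.3750, 1.6250
Σ(x_t−x̄)(x_{t+1}−x̄) = (-16.7344) + (-10.3594) + (2.6406) + (-5.4844) + (-8.8594) + (-0.9844) + (-0.6094) = -40.3906
Denominator Σ(x_t−x̄)² = 73.8750
r_1 = -40.3906 / 73.8750 = -0.547

-0.547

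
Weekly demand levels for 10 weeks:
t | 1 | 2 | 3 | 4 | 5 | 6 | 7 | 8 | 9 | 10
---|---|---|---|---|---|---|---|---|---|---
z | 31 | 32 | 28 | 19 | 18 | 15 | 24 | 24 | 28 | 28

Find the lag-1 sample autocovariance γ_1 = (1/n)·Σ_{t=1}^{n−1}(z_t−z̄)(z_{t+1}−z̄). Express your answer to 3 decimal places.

17.031

Mean z̄ = (31 + 32 + 28 + 19 + 18 + 15 + 24 + 24 + 28 + 28)/10 = 24.7000
Σ_{t=1}^{9}(z_t−z̄)(z_{t+1}−z̄) = 170.3100
γ_1 = 170.3100 / 10 = 17.031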